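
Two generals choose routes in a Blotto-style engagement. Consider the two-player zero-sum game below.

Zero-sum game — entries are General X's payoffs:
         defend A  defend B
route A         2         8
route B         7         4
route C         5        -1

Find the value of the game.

Row route C is strictly dominated by row route B, so General X never plays it.
The remaining 2×2 game on (route A, route B) × (defend A, defend B) has no saddle point. Let General X play route A with probability p; indifference gives 2p + 7(1−p) = 8p + 4(1−p), so p = 1/3.
Similarly General Y's optimal q on defend A is 4/9, and the value is 2·(4/9) + (8)·(5/9) = 16/3.

16/3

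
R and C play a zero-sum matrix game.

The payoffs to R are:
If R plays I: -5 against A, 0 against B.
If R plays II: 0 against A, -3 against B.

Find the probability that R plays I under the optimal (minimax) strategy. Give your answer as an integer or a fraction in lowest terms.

3/8

Row minima are -5 and -3, so R's maximin is -3; column maxima are 0 and 0, so C's minimax is 0. These differ, so the equilibrium is in mixed strategies.
Let R play I with probability p. C is indifferent when −5p = −3(1−p), giving p = 3/8.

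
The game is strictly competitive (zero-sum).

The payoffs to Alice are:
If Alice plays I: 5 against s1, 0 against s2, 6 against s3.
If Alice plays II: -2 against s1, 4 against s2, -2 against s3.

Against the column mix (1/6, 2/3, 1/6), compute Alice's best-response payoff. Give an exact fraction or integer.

I: (5)·(1/6) + (0)·(2/3) + (6)·(1/6) = 11/6.
II: (-2)·(1/6) + (4)·(2/3) + (-2)·(1/6) = 2.
The best pure response is II with expected payoff 2.

2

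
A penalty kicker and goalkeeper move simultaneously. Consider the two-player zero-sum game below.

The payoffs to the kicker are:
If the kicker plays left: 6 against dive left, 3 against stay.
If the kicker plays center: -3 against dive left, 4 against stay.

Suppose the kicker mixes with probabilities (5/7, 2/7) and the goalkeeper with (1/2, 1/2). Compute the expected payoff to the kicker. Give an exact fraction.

Against (1/2, 1/2), each row's expected payoff is left: 9/2; center: 1/2.
Taking the (5/7, 2/7)-weighted average: (5/7)·(9/2) + (2/7)·(1/2) = 47/14.

47/14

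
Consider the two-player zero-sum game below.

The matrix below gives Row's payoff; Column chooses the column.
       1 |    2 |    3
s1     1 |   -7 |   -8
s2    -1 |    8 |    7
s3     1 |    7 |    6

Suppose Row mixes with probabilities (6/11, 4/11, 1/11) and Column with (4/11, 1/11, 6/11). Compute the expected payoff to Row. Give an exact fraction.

-75/121

Against (4/11, 1/11, 6/11), each row's expected payoff is s1: -51/11; s2: 46/11; s3: 47/11.
Taking the (6/11, 4/11, 1/11)-weighted average: (6/11)·(-51/11) + (4/11)·(46/11) + (1/11)·(47/11) = -75/121.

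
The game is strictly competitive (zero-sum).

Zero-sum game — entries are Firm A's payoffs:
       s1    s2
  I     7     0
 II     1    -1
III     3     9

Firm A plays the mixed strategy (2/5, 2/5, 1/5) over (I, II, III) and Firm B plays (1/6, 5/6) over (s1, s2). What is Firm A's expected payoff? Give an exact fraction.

9/5

Against (1/6, 5/6), each row's expected payoff is I: 7/6; II: -2/3; III: 8.
Taking the (2/5, 2/5, 1/5)-weighted average: (2/5)·(7/6) + (2/5)·(-2/3) + (1/5)·(8) = 9/5.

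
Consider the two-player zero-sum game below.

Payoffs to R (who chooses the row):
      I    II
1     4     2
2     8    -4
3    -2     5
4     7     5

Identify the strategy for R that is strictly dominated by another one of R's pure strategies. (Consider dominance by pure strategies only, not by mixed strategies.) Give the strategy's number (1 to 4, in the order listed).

1

Compare 1 with 4: 7 > 4, 5 > 2.
So 4 strictly dominates 1 for R; 1 is strictly dominated.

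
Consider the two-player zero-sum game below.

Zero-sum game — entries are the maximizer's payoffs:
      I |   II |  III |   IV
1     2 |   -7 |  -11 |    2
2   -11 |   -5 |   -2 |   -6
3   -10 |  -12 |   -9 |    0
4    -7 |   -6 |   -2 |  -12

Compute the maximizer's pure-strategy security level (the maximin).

The worst-case payoff for each row is 1: -11, 2: -11, 3: -12, 4: -12.
The best of these is -11.

-11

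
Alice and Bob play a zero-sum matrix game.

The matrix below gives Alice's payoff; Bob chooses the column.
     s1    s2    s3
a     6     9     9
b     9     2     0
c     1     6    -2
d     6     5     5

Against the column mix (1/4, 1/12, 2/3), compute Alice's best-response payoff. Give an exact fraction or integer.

33/4

a: (6)·(1/4) + (9)·(1/12) + (9)·(2/3) = 33/4.
b: (9)·(1/4) + (2)·(1/12) + (0)·(2/3) = 29/12.
c: (1)·(1/4) + (6)·(1/12) + (-2)·(2/3) = -7/12.
d: (6)·(1/4) + (5)·(1/12) + (5)·(2/3) = 21/4.
The best pure response is a with expected payoff 33/4.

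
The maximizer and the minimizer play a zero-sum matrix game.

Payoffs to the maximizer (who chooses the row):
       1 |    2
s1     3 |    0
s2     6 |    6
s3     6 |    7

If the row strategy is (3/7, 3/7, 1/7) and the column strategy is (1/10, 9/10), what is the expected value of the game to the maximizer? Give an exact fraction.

129/35

Against (1/10, 9/10), each row's expected payoff is s1: 3/10; s2: 6; s3: 69/10.
Taking the (3/7, 3/7, 1/7)-weighted average: (3/7)·(3/10) + (3/7)·(6) + (1/7)·(69/10) = 129/35.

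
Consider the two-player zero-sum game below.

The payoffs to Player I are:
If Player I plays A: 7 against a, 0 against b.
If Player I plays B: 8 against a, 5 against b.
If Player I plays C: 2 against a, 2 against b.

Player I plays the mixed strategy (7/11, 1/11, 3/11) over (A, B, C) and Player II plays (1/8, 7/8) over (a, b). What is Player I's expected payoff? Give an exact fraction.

Against (1/8, 7/8), each row's expected payoff is A: 7/8; B: 43/8; C: 2.
Taking the (7/11, 1/11, 3/11)-weighted average: (7/11)·(7/8) + (1/11)·(43/8) + (3/11)·(2) = 35/22.

35/22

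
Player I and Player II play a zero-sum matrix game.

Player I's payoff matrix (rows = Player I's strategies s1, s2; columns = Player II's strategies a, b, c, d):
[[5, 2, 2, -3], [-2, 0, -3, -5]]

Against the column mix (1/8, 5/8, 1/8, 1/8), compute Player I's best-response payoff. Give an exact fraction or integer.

s1: (5)·(1/8) + (2)·(5/8) + (2)·(1/8) + (-3)·(1/8) = 7/4.
s2: (-2)·(1/8) + (0)·(5/8) + (-3)·(1/8) + (-5)·(1/8) = -5/4.
The best pure response is s1 with expected payoff 7/4.

7/4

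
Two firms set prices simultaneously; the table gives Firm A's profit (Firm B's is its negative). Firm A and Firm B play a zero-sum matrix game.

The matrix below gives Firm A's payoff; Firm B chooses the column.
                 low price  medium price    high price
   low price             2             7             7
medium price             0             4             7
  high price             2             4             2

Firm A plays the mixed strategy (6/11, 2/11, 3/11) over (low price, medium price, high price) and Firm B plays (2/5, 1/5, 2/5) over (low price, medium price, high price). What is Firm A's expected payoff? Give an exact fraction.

Against (2/5, 1/5, 2/5), each row's expected payoff is low price: 5; medium price: 18/5; high price: 12/5.
Taking the (6/11, 2/11, 3/11)-weighted average: (6/11)·(5) + (2/11)·(18/5) + (3/11)·(12/5) = 222/55.

222/55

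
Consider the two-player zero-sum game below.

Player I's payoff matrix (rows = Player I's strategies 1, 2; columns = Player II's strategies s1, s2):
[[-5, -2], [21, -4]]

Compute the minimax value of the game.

Row minima are -5 and -4, so Player I's maximin is -4; column maxima are 21 and -2, so Player II's minimax is -2. These differ, so the equilibrium is in mixed strategies.
Let Player I play 1 with probability p. Player II is indifferent when −5p + 21(1−p) = −2p − 4(1−p), giving p = 25/28.
Let Player II play s1 with probability q. Player I is indifferent when −5q − 2(1−q) = 21q − 4(1−q), giving q = 1/14.
The value is -5·(1/14) + (-2)·(13/14) = -31/14.

-31/14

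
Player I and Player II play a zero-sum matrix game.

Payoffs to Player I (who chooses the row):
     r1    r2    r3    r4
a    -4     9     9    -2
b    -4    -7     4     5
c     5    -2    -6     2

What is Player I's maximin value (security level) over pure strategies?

-4

The worst-case payoff for each row is a: -4, b: -7, c: -6.
The best of these is -4.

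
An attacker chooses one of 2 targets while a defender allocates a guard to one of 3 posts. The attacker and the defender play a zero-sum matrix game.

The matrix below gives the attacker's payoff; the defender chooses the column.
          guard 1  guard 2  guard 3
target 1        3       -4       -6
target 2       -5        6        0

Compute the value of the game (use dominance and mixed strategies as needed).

-15/7

Column guard 2 is strictly dominated by guard 3 for the defender (it gives the attacker more in every row).
The remaining 2×2 game on (target 1, target 2) × (guard 1, guard 3) has no saddle point. Let the attacker play target 1 with probability p; indifference gives 3p − 5(1−p) = −6p, so p = 5/14.
Similarly the defender's optimal q on guard 1 is 3/7, and the value is 3·(3/7) + (-6)·(4/7) = -15/7.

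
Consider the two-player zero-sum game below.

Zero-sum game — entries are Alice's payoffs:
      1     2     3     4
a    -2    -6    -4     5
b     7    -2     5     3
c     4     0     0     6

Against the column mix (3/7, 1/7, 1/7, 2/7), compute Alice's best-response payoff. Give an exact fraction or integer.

30/7

a: (-2)·(3/7) + (-6)·(1/7) + (-4)·(1/7) + (5)·(2/7) = -6/7.
b: (7)·(3/7) + (-2)·(1/7) + (5)·(1/7) + (3)·(2/7) = 30/7.
c: (4)·(3/7) + (0)·(1/7) + (0)·(1/7) + (6)·(2/7) = 24/7.
The best pure response is b with expected payoff 30/7.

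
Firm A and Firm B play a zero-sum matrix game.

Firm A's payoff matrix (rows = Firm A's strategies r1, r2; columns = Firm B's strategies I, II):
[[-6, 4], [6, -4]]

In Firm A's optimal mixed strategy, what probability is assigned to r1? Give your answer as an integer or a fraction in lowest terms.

Row minima are -6 and -4, so Firm A's maximin is -4; column maxima are 6 and 4, so Firm B's minimax is 4. These differ, so the equilibrium is in mixed strategies.
Let Firm A play r1 with probability p. Firm B is indifferent when −6p + 6(1−p) = 4p − 4(1−p), giving p = 1/2.

1/2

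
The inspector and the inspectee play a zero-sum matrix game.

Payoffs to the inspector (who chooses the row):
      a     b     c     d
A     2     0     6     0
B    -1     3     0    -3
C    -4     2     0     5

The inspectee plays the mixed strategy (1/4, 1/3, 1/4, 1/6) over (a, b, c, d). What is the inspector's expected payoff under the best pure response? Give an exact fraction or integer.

2

A: (2)·(1/4) + (0)·(1/3) + (6)·(1/4) + (0)·(1/6) = 2.
B: (-1)·(1/4) + (3)·(1/3) + (0)·(1/4) + (-3)·(1/6) = 1/4.
C: (-4)·(1/4) + (2)·(1/3) + (0)·(1/4) + (5)·(1/6) = 1/2.
The best pure response is A with expected payoff 2.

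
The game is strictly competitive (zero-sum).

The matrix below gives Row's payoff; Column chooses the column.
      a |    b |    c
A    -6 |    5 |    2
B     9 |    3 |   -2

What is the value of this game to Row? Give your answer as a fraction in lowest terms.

6/19

Column b is strictly dominated by c for Column (it gives Row more in every row).
The remaining 2×2 game on (A, B) × (a, c) has no saddle point. Let Row play A with probability p; indifference gives −6p + 9(1−p) = 2p − 2(1−p), so p = 11/19.
Similarly Column's optimal q on a is 4/19, and the value is -6·(4/19) + (2)·(15/19) = 6/19.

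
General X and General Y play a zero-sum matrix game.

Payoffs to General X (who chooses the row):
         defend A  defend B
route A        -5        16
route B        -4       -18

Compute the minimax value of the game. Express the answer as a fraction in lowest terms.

-22/5

Row minima are -5 and -18, so General X's maximin is -5; column maxima are -4 and 16, so General Y's minimax is -4. These differ, so the equilibrium is in mixed strategies.
Let General X play route A with probability p. General Y is indifferent when −5p − 4(1−p) = 16p − 18(1−p), giving p = 2/5.
Let General Y play defend A with probability q. General X is indifferent when −5q + 16(1−q) = −4q − 18(1−q), giving q = 34/35.
The value is -5·(34/35) + (16)·(1/35) = -22/5.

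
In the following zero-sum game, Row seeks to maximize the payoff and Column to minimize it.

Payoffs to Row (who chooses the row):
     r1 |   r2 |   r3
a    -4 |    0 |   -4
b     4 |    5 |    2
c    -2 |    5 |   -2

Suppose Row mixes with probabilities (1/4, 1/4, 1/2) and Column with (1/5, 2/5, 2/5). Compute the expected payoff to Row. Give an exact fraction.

Against (1/5, 2/5, 2/5), each row's expected payoff is a: -12/5; b: 18/5; c: 4/5.
Taking the (1/4, 1/4, 1/2)-weighted average: (1/4)·(-12/5) + (1/4)·(18/5) + (1/2)·(4/5) = 7/10.

7/10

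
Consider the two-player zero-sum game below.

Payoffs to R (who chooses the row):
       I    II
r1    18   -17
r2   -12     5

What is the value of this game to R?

-57/26

Row minima are -17 and -12, so R's maximin is -12; column maxima are 18 and 5, so C's minimax is 5. These differ, so the equilibrium is in mixed strategies.
Let R play r1 with probability p. C is indifferent when 18p − 12(1−p) = −17p + 5(1−p), giving p = 17/52.
Let C play I with probability q. R is indifferent when 18q − 17(1−q) = −12q + 5(1−q), giving q = 11/26.
The value is 18·(11/26) + (-17)·(15/26) = -57/26.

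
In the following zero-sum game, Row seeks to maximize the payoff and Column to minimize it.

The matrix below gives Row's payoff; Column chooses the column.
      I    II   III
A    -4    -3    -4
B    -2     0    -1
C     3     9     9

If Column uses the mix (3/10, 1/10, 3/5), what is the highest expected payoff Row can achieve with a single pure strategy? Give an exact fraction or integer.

A: (-4)·(3/10) + (-3)·(1/10) + (-4)·(3/5) = -39/10.
B: (-2)·(3/10) + (0)·(1/10) + (-1)·(3/5) = -6/5.
C: (3)·(3/10) + (9)·(1/10) + (9)·(3/5) = 36/5.
The best pure response is C with expected payoff 36/5.

36/5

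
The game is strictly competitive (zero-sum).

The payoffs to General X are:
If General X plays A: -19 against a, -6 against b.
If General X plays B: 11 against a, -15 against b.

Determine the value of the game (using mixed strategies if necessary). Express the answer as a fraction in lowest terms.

Row minima are -19 and -15, so General X's maximin is -15; column maxima are 11 and -6, so General Y's minimax is -6. These differ, so the equilibrium is in mixed strategies.
Let General X play A with probability p. General Y is indifferent when −19p + 11(1−p) = −6p − 15(1−p), giving p = 2/3.
Let General Y play a with probability q. General X is indifferent when −19q − 6(1−q) = 11q − 15(1−q), giving q = 3/13.
The value is -19·(3/13) + (-6)·(10/13) = -9.

-9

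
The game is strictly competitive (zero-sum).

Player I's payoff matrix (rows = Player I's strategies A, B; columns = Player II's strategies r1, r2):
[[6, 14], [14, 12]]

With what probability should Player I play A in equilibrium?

Row minima are 6 and 12, so Player I's maximin is 12; column maxima are 14 and 14, so Player II's minimax is 14. These differ, so the equilibrium is in mixed strategies.
Let Player I play A with probability p. Player II is indifferent when 6p + 14(1−p) = 14p + 12(1−p), giving p = 1/5.

1/5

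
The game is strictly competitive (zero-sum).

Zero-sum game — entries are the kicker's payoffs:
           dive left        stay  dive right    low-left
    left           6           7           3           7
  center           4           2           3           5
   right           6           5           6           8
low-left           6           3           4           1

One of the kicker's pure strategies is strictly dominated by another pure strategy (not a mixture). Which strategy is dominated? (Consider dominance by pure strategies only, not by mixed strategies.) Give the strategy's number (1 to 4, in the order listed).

2

Compare center with right: 6 > 4, 5 > 2, 6 > 3, 8 > 5.
So right strictly dominates center for the kicker; center is strictly dominated.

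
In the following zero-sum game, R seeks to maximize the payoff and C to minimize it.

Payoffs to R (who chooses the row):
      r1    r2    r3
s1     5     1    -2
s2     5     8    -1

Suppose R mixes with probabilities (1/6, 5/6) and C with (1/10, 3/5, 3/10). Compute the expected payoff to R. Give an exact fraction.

17/4

Against (1/10, 3/5, 3/10), each row's expected payoff is s1: 1/2; s2: 5.
Taking the (1/6, 5/6)-weighted average: (1/6)·(1/2) + (5/6)·(5) = 17/4.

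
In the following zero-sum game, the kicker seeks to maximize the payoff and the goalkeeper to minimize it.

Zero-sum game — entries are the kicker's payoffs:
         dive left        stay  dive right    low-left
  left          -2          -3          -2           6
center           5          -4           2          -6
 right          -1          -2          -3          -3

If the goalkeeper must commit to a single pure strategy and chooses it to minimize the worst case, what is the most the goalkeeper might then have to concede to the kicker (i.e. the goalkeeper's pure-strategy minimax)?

-2

The worst case (largest entry) in each column is dive left: 5, stay: -2, dive right: 2, low-left: 6.
The best (smallest) of these is -2.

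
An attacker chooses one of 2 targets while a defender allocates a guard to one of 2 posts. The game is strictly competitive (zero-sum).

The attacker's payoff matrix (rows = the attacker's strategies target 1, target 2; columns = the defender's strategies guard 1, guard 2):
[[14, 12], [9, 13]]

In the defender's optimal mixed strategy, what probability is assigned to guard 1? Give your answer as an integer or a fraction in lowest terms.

Row minima are 12 and 9, so the attacker's maximin is 12; column maxima are 14 and 13, so the defender's minimax is 13. These differ, so the equilibrium is in mixed strategies.
Let the defender play guard 1 with probability q. The attacker is indifferent when 14q + 12(1−q) = 9q + 13(1−q), giving q = 1/6.

1/6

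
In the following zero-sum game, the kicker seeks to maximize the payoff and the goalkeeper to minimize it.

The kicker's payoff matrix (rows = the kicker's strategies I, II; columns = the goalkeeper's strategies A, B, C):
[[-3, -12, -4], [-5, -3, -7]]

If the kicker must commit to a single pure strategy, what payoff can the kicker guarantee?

-7

The worst-case payoff for each row is I: -12, II: -7.
The best of these is -7.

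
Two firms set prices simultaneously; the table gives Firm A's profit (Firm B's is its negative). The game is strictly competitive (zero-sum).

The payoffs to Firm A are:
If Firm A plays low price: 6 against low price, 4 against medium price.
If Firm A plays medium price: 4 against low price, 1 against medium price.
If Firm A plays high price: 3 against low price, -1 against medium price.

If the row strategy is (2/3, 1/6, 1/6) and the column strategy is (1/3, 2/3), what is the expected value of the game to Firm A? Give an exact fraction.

7/2

Against (1/3, 2/3), each row's expected payoff is low price: 14/3; medium price: 2; high price: 1/3.
Taking the (2/3, 1/6, 1/6)-weighted average: (2/3)·(14/3) + (1/6)·(2) + (1/6)·(1/3) = 7/2.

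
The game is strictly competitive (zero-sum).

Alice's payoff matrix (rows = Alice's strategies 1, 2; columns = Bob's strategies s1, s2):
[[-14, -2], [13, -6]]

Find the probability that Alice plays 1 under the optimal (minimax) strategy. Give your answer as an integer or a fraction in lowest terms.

Row minima are -14 and -6, so Alice's maximin is -6; column maxima are 13 and -2, so Bob's minimax is -2. These differ, so the equilibrium is in mixed strategies.
Let Alice play 1 with probability p. Bob is indifferent when −14p + 13(1−p) = −2p − 6(1−p), giving p = 19/31.

19/31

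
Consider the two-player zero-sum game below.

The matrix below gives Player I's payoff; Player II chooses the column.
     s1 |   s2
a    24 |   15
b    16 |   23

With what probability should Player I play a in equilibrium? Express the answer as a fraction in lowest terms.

Row minima are 15 and 16, so Player I's maximin is 16; column maxima are 24 and 23, so Player II's minimax is 23. These differ, so the equilibrium is in mixed strategies.
Let Player I play a with probability p. Player II is indifferent when 24p + 16(1−p) = 15p + 23(1−p), giving p = 7/16.

7/16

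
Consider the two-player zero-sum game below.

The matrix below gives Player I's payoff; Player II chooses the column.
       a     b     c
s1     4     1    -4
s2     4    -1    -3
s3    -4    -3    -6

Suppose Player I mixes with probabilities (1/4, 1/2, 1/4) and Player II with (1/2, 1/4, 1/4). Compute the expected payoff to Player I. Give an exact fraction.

-1/4

Against (1/2, 1/4, 1/4), each row's expected payoff is s1: 5/4; s2: 1; s3: -17/4.
Taking the (1/4, 1/2, 1/4)-weighted average: (1/4)·(5/4) + (1/2)·(1) + (1/4)·(-17/4) = -1/4.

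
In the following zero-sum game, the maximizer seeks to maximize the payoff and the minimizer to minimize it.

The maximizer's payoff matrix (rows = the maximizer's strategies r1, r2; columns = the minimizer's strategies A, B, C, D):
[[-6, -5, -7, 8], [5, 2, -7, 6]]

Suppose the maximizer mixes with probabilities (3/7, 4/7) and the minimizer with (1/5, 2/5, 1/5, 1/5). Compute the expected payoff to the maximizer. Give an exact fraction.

Against (1/5, 2/5, 1/5, 1/5), each row's expected payoff is r1: -3; r2: 8/5.
Taking the (3/7, 4/7)-weighted average: (3/7)·(-3) + (4/7)·(8/5) = -13/35.

-13/35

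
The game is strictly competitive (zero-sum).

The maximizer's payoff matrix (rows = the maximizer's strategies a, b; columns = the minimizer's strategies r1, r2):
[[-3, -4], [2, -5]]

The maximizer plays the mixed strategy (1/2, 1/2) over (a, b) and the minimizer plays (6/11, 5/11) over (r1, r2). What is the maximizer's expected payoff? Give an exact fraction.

Against (6/11, 5/11), each row's expected payoff is a: -38/11; b: -13/11.
Taking the (1/2, 1/2)-weighted average: (1/2)·(-38/11) + (1/2)·(-13/11) = -51/22.

-51/22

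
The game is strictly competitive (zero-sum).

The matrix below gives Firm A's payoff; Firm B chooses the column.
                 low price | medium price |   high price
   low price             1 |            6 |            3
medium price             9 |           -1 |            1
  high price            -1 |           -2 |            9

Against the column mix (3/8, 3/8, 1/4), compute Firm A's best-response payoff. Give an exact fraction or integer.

low price: (1)·(3/8) + (6)·(3/8) + (3)·(1/4) = 27/8.
medium price: (9)·(3/8) + (-1)·(3/8) + (1)·(1/4) = 13/4.
high price: (-1)·(3/8) + (-2)·(3/8) + (9)·(1/4) = 9/8.
The best pure response is low price with expected payoff 27/8.

27/8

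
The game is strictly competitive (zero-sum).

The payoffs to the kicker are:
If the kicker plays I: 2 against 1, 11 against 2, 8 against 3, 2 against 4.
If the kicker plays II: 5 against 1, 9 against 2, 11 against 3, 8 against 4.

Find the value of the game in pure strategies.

5

Row minima: 2, 5 → the kicker's maximin is 5.
Column maxima: 5, 11, 11, 8 → the goalkeeper's minimax is 5.
They coincide at (II, 1), so the value is 5.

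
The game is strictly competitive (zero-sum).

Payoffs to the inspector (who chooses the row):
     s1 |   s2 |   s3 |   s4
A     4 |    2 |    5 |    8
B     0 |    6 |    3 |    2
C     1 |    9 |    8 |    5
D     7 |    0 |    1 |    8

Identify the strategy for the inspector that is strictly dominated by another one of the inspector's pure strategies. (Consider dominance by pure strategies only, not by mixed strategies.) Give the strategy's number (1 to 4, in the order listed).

2

Compare B with C: 1 > 0, 9 > 6, 8 > 3, 5 > 2.
So C strictly dominates B for the inspector; B is strictly dominated.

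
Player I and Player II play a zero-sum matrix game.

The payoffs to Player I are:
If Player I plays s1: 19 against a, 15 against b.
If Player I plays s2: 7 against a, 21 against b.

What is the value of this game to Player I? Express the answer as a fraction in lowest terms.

Row minima are 15 and 7, so Player I's maximin is 15; column maxima are 19 and 21, so Player II's minimax is 19. These differ, so the equilibrium is in mixed strategies.
Let Player I play s1 with probability p. Player II is indifferent when 19p + 7(1−p) = 15p + 21(1−p), giving p = 7/9.
Let Player II play a with probability q. Player I is indifferent when 19q + 15(1−q) = 7q + 21(1−q), giving q = 1/3.
The value is 19·(1/3) + (15)·(2/3) = 49/3.

49/3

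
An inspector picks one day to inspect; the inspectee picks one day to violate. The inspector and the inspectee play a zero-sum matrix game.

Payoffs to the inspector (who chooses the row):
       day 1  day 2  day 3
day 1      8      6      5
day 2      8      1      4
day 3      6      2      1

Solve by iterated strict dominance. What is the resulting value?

Column day 1 is strictly dominated by day 2 for the inspectee (6<8, 1<8, 2<6); eliminate day 1.
Row day 3 is strictly dominated by row day 1 (6>2, 5>1); eliminate day 3.
Row day 2 is strictly dominated by row day 1 (6>1, 5>4); eliminate day 2.
Column day 2 is strictly dominated by day 3 for the inspectee (5<6); eliminate day 2.
Only (day 1, day 3) remains, with payoff 5.

5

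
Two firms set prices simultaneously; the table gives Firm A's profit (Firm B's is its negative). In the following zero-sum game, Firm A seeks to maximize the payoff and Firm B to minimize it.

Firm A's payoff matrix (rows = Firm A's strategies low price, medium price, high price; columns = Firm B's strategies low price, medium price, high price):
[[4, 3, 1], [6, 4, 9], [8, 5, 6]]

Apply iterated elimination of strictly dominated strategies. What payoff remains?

5

Row low price is strictly dominated by row medium price (6>4, 4>3, 9>1); eliminate low price.
Column low price is strictly dominated by medium price for Firm B (4<6, 5<8); eliminate low price.
Column high price is strictly dominated by medium price for Firm B (4<9, 5<6); eliminate high price.
Row medium price is strictly dominated by row high price (5>4); eliminate medium price.
Only (high price, medium price) remains, with payoff 5.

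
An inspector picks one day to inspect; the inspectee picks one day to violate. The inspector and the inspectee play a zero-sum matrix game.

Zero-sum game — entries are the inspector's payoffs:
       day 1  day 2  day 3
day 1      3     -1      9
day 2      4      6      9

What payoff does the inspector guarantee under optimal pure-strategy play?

4

Row minima: -1, 4 → the inspector's maximin is 4.
Column maxima: 4, 6, 9 → the inspectee's minimax is 4.
They coincide at (day 2, day 1), so the value is 4.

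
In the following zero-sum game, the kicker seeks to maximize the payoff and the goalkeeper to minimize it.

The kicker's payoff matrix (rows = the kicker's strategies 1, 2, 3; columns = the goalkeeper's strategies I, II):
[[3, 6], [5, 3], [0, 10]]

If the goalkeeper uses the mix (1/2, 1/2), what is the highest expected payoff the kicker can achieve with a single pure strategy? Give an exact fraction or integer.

5

1: (3)·(1/2) + (6)·(1/2) = 9/2.
2: (5)·(1/2) + (3)·(1/2) = 4.
3: (0)·(1/2) + (10)·(1/2) = 5.
The best pure response is 3 with expected payoff 5.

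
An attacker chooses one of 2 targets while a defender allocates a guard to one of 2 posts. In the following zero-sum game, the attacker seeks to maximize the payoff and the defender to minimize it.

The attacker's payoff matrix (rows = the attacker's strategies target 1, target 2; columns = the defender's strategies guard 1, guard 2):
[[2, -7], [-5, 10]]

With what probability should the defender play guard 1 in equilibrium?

Row minima are -7 and -5, so the attacker's maximin is -5; column maxima are 2 and 10, so the defender's minimax is 2. These differ, so the equilibrium is in mixed strategies.
Let the defender play guard 1 with probability q. The attacker is indifferent when 2q − 7(1−q) = −5q + 10(1−q), giving q = 17/24.

17/24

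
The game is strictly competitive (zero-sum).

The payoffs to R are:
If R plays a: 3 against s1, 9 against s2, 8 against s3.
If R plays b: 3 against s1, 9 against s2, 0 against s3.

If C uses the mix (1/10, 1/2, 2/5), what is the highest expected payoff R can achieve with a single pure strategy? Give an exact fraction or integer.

8

a: (3)·(1/10) + (9)·(1/2) + (8)·(2/5) = 8.
b: (3)·(1/10) + (9)·(1/2) + (0)·(2/5) = 24/5.
The best pure response is a with expected payoff 8.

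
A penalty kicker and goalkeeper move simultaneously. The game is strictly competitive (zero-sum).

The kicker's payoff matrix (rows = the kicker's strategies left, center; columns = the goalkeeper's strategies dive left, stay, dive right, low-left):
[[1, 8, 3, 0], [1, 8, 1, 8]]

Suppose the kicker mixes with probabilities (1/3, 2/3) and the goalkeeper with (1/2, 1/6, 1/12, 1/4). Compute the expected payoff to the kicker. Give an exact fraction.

119/36

Against (1/2, 1/6, 1/12, 1/4), each row's expected payoff is left: 25/12; center: 47/12.
Taking the (1/3, 2/3)-weighted average: (1/3)·(25/12) + (2/3)·(47/12) = 119/36.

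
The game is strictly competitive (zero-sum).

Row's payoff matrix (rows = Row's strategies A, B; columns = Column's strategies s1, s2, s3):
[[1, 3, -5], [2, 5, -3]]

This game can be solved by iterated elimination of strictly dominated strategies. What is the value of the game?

Column s1 is strictly dominated by s3 for Column (-5<1, -3<2); eliminate s1.
Row A is strictly dominated by row B (5>3, -3>-5); eliminate A.
Column s2 is strictly dominated by s3 for Column (-3<5); eliminate s2.
Only (B, s3) remains, with payoff -3.

-3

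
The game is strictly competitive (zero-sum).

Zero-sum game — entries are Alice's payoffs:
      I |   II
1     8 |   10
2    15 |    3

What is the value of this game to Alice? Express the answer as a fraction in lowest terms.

Row minima are 8 and 3, so Alice's maximin is 8; column maxima are 15 and 10, so Bob's minimax is 10. These differ, so the equilibrium is in mixed strategies.
Let Alice play 1 with probability p. Bob is indifferent when 8p + 15(1−p) = 10p + 3(1−p), giving p = 6/7.
Let Bob play I with probability q. Alice is indifferent when 8q + 10(1−q) = 15q + 3(1−q), giving q = 1/2.
The value is 8·(1/2) + (10)·(1/2) = 9.

9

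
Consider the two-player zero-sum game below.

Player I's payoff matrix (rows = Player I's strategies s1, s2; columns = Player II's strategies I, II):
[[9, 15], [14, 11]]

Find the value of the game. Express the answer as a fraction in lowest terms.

Row minima are 9 and 11, so Player I's maximin is 11; column maxima are 14 and 15, so Player II's minimax is 14. These differ, so the equilibrium is in mixed strategies.
Let Player I play s1 with probability p. Player II is indifferent when 9p + 14(1−p) = 15p + 11(1−p), giving p = 1/3.
Let Player II play I with probability q. Player I is indifferent when 9q + 15(1−q) = 14q + 11(1−q), giving q = 4/9.
The value is 9·(4/9) + (15)·(5/9) = 37/3.

37/3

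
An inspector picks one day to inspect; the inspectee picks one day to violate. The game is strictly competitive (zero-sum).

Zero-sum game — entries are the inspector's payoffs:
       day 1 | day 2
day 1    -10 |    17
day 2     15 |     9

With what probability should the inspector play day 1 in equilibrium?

2/11

Row minima are -10 and 9, so the inspector's maximin is 9; column maxima are 15 and 17, so the inspectee's minimax is 15. These differ, so the equilibrium is in mixed strategies.
Let the inspector play day 1 with probability p. The inspectee is indifferent when −10p + 15(1−p) = 17p + 9(1−p), giving p = 2/11.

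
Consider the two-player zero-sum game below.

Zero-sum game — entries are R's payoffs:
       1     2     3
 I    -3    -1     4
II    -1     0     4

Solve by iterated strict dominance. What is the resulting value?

Column 3 is strictly dominated by 1 for C (-3<4, -1<4); eliminate 3.
Column 2 is strictly dominated by 1 for C (-3<-1, -1<0); eliminate 2.
Row I is strictly dominated by row II (-1>-3); eliminate I.
Only (II, 1) remains, with payoff -1.

-1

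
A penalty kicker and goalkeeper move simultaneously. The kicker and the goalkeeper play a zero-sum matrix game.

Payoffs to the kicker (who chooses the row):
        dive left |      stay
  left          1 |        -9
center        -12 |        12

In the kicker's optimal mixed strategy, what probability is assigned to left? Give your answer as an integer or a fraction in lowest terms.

12/17

Row minima are -9 and -12, so the kicker's maximin is -9; column maxima are 1 and 12, so the goalkeeper's minimax is 1. These differ, so the equilibrium is in mixed strategies.
Let the kicker play left with probability p. The goalkeeper is indifferent when p − 12(1−p) = −9p + 12(1−p), giving p = 12/17.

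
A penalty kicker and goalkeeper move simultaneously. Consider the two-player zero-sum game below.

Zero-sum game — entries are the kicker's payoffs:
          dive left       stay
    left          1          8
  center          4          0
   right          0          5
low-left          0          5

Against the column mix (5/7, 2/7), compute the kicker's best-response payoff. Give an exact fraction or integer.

left: (1)·(5/7) + (8)·(2/7) = 3.
center: (4)·(5/7) + (0)·(2/7) = 20/7.
right: (0)·(5/7) + (5)·(2/7) = 10/7.
low-left: (0)·(5/7) + (5)·(2/7) = 10/7.
The best pure response is left with expected payoff 3.

3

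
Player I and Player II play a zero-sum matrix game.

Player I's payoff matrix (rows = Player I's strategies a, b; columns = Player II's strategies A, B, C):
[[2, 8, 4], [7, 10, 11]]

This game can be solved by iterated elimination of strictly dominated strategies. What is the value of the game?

Column B is strictly dominated by A for Player II (2<8, 7<10); eliminate B.
Column C is strictly dominated by A for Player II (2<4, 7<11); eliminate C.
Row a is strictly dominated by row b (7>2); eliminate a.
Only (b, A) remains, with payoff 7.

7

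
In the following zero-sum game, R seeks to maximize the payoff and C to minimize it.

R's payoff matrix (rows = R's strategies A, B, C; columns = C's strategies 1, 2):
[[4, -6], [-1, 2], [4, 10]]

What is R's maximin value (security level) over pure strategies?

The worst-case payoff for each row is A: -6, B: -1, C: 4.
The best of these is 4.

4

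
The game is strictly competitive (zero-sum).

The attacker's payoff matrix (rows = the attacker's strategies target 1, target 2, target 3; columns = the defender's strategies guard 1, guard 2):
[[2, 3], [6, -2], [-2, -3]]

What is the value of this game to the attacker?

22/9

Row target 3 is strictly dominated by row target 1, so the attacker never plays it.
The remaining 2×2 game on (target 1, target 2) × (guard 1, guard 2) has no saddle point. Let the attacker play target 1 with probability p; indifference gives 2p + 6(1−p) = 3p − 2(1−p), so p = 8/9.
Similarly the defender's optimal q on guard 1 is 5/9, and the value is 2·(5/9) + (3)·(4/9) = 22/9.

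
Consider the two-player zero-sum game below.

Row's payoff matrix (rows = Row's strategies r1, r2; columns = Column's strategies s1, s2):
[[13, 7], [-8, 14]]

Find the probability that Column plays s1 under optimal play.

1/4

Row minima are 7 and -8, so Row's maximin is 7; column maxima are 13 and 14, so Column's minimax is 13. These differ, so the equilibrium is in mixed strategies.
Let Column play s1 with probability q. Row is indifferent when 13q + 7(1−q) = −8q + 14(1−q), giving q = 1/4.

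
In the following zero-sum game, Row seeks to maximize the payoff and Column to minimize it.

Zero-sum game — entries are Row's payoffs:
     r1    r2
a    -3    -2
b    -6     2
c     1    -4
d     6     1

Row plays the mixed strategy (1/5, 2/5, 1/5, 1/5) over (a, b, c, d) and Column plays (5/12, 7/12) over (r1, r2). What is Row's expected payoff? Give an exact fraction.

Against (5/12, 7/12), each row's expected payoff is a: -29/12; b: -4/3; c: -23/12; d: 37/12.
Taking the (1/5, 2/5, 1/5, 1/5)-weighted average: (1/5)·(-29/12) + (2/5)·(-4/3) + (1/5)·(-23/12) + (1/5)·(37/12) = -47/60.

-47/60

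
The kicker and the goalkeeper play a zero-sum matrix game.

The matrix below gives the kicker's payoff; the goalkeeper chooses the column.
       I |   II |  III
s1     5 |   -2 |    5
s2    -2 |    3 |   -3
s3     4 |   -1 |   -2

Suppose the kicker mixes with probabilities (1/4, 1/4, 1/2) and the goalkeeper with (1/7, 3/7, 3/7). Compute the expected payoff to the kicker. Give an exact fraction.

1/14

Against (1/7, 3/7, 3/7), each row's expected payoff is s1: 2; s2: -2/7; s3: -5/7.
Taking the (1/4, 1/4, 1/2)-weighted average: (1/4)·(2) + (1/4)·(-2/7) + (1/2)·(-5/7) = 1/14.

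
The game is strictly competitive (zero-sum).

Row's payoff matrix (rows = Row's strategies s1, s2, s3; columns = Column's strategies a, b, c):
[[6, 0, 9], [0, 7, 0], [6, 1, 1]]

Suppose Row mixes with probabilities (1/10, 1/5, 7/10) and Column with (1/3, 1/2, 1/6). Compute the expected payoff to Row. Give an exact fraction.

35/12

Against (1/3, 1/2, 1/6), each row's expected payoff is s1: 7/2; s2: 7/2; s3: 8/3.
Taking the (1/10, 1/5, 7/10)-weighted average: (1/10)·(7/2) + (1/5)·(7/2) + (7/10)·(8/3) = 35/12.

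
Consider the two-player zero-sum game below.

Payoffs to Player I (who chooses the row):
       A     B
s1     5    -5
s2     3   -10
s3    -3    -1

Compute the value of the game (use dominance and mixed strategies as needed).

Row s2 is strictly dominated by row s1, so Player I never plays it.
The remaining 2×2 game on (s1, s3) × (A, B) has no saddle point. Let Player I play s1 with probability p; indifference gives 5p − 3(1−p) = −5p − (1−p), so p = 1/6.
Similarly Player II's optimal q on A is 1/3, and the value is 5·(1/3) + (-5)·(2/3) = -5/3.

-5/3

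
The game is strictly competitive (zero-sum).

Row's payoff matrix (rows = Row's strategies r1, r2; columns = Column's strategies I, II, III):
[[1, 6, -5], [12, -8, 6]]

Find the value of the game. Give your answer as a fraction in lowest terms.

-4/25

Column I is strictly dominated by III for Column (it gives Row more in every row).
The remaining 2×2 game on (r1, r2) × (II, III) has no saddle point. Let Row play r1 with probability p; indifference gives 6p − 8(1−p) = −5p + 6(1−p), so p = 14/25.
Similarly Column's optimal q on II is 11/25, and the value is 6·(11/25) + (-5)·(14/25) = -4/25.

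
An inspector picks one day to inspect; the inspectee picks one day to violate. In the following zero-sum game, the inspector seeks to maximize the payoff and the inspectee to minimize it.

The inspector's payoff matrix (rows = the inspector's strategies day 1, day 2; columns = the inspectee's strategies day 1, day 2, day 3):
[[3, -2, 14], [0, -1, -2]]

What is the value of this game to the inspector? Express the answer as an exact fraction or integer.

Column day 1 is strictly dominated by day 2 for the inspectee (it gives the inspector more in every row).
The remaining 2×2 game on (day 1, day 2) × (day 2, day 3) has no saddle point. Let the inspector play day 1 with probability p; indifference gives −2p − (1−p) = 14p − 2(1−p), so p = 1/17.
Similarly the inspectee's optimal q on day 2 is 16/17, and the value is -2·(16/17) + (14)·(1/17) = -18/17.

-18/17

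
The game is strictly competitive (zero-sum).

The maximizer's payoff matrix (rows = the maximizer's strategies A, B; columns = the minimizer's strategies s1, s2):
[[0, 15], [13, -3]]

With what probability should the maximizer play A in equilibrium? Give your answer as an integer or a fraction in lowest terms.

16/31

Row minima are 0 and -3, so the maximizer's maximin is 0; column maxima are 13 and 15, so the minimizer's minimax is 13. These differ, so the equilibrium is in mixed strategies.
Let the maximizer play A with probability p. The minimizer is indifferent when 13(1−p) = 15p − 3(1−p), giving p = 16/31.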